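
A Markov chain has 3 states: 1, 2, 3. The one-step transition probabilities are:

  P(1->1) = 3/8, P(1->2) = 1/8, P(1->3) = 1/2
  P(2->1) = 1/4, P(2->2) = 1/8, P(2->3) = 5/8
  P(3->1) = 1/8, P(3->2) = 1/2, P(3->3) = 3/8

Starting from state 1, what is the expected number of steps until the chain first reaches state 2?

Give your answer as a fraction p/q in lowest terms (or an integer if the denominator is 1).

Answer: 24/7

Derivation:
Let h_i = expected steps to first reach 2 from state i.
Boundary: h_2 = 0.
First-step equations for the other states:
  h_1 = 1 + 3/8*h_1 + 1/8*h_2 + 1/2*h_3
  h_3 = 1 + 1/8*h_1 + 1/2*h_2 + 3/8*h_3

Substituting h_2 = 0 and rearranging gives the linear system (I - Q) h = 1:
  [5/8, -1/2] . (h_1, h_3) = 1
  [-1/8, 5/8] . (h_1, h_3) = 1

Solving yields:
  h_1 = 24/7
  h_3 = 16/7

Starting state is 1, so the expected hitting time is h_1 = 24/7.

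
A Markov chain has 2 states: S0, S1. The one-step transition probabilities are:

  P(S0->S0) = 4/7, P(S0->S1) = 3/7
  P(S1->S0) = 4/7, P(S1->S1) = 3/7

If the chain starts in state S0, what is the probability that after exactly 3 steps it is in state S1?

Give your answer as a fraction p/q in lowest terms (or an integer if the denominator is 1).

Computing P^3 by repeated multiplication:
P^1 =
  S0: [4/7, 3/7]
  S1: [4/7, 3/7]
P^2 =
  S0: [4/7, 3/7]
  S1: [4/7, 3/7]
P^3 =
  S0: [4/7, 3/7]
  S1: [4/7, 3/7]

(P^3)[S0 -> S1] = 3/7

Answer: 3/7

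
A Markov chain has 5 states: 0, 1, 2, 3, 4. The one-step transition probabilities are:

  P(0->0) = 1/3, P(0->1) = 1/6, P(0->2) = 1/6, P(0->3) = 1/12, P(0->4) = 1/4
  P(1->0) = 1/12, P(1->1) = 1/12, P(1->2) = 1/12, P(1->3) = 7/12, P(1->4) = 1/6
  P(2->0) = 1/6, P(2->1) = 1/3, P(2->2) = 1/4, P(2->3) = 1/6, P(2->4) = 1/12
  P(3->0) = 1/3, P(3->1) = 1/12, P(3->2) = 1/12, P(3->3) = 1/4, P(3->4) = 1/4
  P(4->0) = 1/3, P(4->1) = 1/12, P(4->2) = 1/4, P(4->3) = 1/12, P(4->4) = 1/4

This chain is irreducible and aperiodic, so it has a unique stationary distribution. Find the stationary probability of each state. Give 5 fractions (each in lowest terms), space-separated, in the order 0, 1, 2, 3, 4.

Answer: 2507/9346 691/4673 1577/9346 3843/18692 3917/18692

Derivation:
The stationary distribution satisfies pi = pi * P, i.e.:
  pi_0 = 1/3*pi_0 + 1/12*pi_1 + 1/6*pi_2 + 1/3*pi_3 + 1/3*pi_4
  pi_1 = 1/6*pi_0 + 1/12*pi_1 + 1/3*pi_2 + 1/12*pi_3 + 1/12*pi_4
  pi_2 = 1/6*pi_0 + 1/12*pi_1 + 1/4*pi_2 + 1/12*pi_3 + 1/4*pi_4
  pi_3 = 1/12*pi_0 + 7/12*pi_1 + 1/6*pi_2 + 1/4*pi_3 + 1/12*pi_4
  pi_4 = 1/4*pi_0 + 1/6*pi_1 + 1/12*pi_2 + 1/4*pi_3 + 1/4*pi_4
with normalization: pi_0 + pi_1 + pi_2 + pi_3 + pi_4 = 1.

Using the first 4 balance equations plus normalization, the linear system A*pi = b is:
  [-2/3, 1/12, 1/6, 1/3, 1/3] . pi = 0
  [1/6, -11/12, 1/3, 1/12, 1/12] . pi = 0
  [1/6, 1/12, -3/4, 1/12, 1/4] . pi = 0
  [1/12, 7/12, 1/6, -3/4, 1/12] . pi = 0
  [1, 1, 1, 1, 1] . pi = 1

Solving yields:
  pi_0 = 2507/9346
  pi_1 = 691/4673
  pi_2 = 1577/9346
  pi_3 = 3843/18692
  pi_4 = 3917/18692

Verification (pi * P):
  2507/9346*1/3 + 691/4673*1/12 + 1577/9346*1/6 + 3843/18692*1/3 + 3917/18692*1/3 = 2507/9346 = pi_0  (ok)
  2507/9346*1/6 + 691/4673*1/12 + 1577/9346*1/3 + 3843/18692*1/12 + 3917/18692*1/12 = 691/4673 = pi_1  (ok)
  2507/9346*1/6 + 691/4673*1/12 + 1577/9346*1/4 + 3843/18692*1/12 + 3917/18692*1/4 = 1577/9346 = pi_2  (ok)
  2507/9346*1/12 + 691/4673*7/12 + 1577/9346*1/6 + 3843/18692*1/4 + 3917/18692*1/12 = 3843/18692 = pi_3  (ok)
  2507/9346*1/4 + 691/4673*1/6 + 1577/9346*1/12 + 3843/18692*1/4 + 3917/18692*1/4 = 3917/18692 = pi_4  (ok)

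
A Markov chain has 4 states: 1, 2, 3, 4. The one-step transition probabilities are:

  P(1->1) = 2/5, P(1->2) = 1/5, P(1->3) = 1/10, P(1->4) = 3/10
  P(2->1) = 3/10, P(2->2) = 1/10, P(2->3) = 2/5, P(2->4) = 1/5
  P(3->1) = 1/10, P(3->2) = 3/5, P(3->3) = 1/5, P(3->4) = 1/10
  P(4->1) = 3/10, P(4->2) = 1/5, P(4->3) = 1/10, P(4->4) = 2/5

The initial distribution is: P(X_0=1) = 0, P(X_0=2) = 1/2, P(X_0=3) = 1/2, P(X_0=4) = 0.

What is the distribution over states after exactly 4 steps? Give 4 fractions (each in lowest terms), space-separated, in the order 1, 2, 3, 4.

Propagating the distribution step by step (d_{t+1} = d_t * P):
d_0 = (1=0, 2=1/2, 3=1/2, 4=0)
  d_1[1] = 0*2/5 + 1/2*3/10 + 1/2*1/10 + 0*3/10 = 1/5
  d_1[2] = 0*1/5 + 1/2*1/10 + 1/2*3/5 + 0*1/5 = 7/20
  d_1[3] = 0*1/10 + 1/2*2/5 + 1/2*1/5 + 0*1/10 = 3/10
  d_1[4] = 0*3/10 + 1/2*1/5 + 1/2*1/10 + 0*2/5 = 3/20
d_1 = (1=1/5, 2=7/20, 3=3/10, 4=3/20)
  d_2[1] = 1/5*2/5 + 7/20*3/10 + 3/10*1/10 + 3/20*3/10 = 13/50
  d_2[2] = 1/5*1/5 + 7/20*1/10 + 3/10*3/5 + 3/20*1/5 = 57/200
  d_2[3] = 1/5*1/10 + 7/20*2/5 + 3/10*1/5 + 3/20*1/10 = 47/200
  d_2[4] = 1/5*3/10 + 7/20*1/5 + 3/10*1/10 + 3/20*2/5 = 11/50
d_2 = (1=13/50, 2=57/200, 3=47/200, 4=11/50)
  d_3[1] = 13/50*2/5 + 57/200*3/10 + 47/200*1/10 + 11/50*3/10 = 279/1000
  d_3[2] = 13/50*1/5 + 57/200*1/10 + 47/200*3/5 + 11/50*1/5 = 531/2000
  d_3[3] = 13/50*1/10 + 57/200*2/5 + 47/200*1/5 + 11/50*1/10 = 209/1000
  d_3[4] = 13/50*3/10 + 57/200*1/5 + 47/200*1/10 + 11/50*2/5 = 493/2000
d_3 = (1=279/1000, 2=531/2000, 3=209/1000, 4=493/2000)
  d_4[1] = 279/1000*2/5 + 531/2000*3/10 + 209/1000*1/10 + 493/2000*3/10 = 2861/10000
  d_4[2] = 279/1000*1/5 + 531/2000*1/10 + 209/1000*3/5 + 493/2000*1/5 = 5141/20000
  d_4[3] = 279/1000*1/10 + 531/2000*2/5 + 209/1000*1/5 + 493/2000*1/10 = 4011/20000
  d_4[4] = 279/1000*3/10 + 531/2000*1/5 + 209/1000*1/10 + 493/2000*2/5 = 2563/10000
d_4 = (1=2861/10000, 2=5141/20000, 3=4011/20000, 4=2563/10000)

Answer: 2861/10000 5141/20000 4011/20000 2563/10000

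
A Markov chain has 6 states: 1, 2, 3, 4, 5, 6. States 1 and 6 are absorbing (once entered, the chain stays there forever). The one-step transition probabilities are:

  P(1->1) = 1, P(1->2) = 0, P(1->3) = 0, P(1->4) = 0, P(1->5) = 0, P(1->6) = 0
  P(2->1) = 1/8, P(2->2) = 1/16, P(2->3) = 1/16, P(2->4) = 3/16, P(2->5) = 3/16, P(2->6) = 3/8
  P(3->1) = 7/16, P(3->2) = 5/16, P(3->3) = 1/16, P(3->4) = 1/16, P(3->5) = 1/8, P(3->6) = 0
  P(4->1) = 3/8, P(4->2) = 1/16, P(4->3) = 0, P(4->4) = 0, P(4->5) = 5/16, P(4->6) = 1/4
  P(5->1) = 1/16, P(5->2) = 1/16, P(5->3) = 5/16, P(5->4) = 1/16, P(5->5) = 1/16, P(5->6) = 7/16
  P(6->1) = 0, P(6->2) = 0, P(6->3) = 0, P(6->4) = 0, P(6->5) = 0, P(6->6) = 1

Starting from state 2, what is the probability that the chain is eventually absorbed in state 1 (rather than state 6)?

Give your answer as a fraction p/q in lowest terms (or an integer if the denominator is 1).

Let a_i = P(absorbed in 1 | start in state i).
Boundary conditions: a_1 = 1, a_6 = 0.
For each transient state i, a_i = sum_j P(i->j) * a_j:
  a_2 = 1/8*a_1 + 1/16*a_2 + 1/16*a_3 + 3/16*a_4 + 3/16*a_5 + 3/8*a_6
  a_3 = 7/16*a_1 + 5/16*a_2 + 1/16*a_3 + 1/16*a_4 + 1/8*a_5 + 0*a_6
  a_4 = 3/8*a_1 + 1/16*a_2 + 0*a_3 + 0*a_4 + 5/16*a_5 + 1/4*a_6
  a_5 = 1/16*a_1 + 1/16*a_2 + 5/16*a_3 + 1/16*a_4 + 1/16*a_5 + 7/16*a_6

Substituting a_1 = 1 and a_6 = 0, rearrange to (I - Q) a = r where r[i] = P(i -> 1):
  [15/16, -1/16, -3/16, -3/16] . (a_2, a_3, a_4, a_5) = 1/8
  [-5/16, 15/16, -1/16, -1/8] . (a_2, a_3, a_4, a_5) = 7/16
  [-1/16, 0, 1, -5/16] . (a_2, a_3, a_4, a_5) = 3/8
  [-1/16, -5/16, -1/16, 15/16] . (a_2, a_3, a_4, a_5) = 1/16

Solving yields:
  a_2 = 7922/22823
  a_3 = 30211/45646
  a_4 = 23015/45646
  a_5 = 7852/22823

Starting state is 2, so the absorption probability is a_2 = 7922/22823.

Answer: 7922/22823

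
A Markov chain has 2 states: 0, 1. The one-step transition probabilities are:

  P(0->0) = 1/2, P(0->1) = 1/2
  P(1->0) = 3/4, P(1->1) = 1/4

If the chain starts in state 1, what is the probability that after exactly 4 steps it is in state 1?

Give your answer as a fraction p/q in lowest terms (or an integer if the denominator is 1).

Computing P^4 by repeated multiplication:
P^1 =
  0: [1/2, 1/2]
  1: [3/4, 1/4]
P^2 =
  0: [5/8, 3/8]
  1: [9/16, 7/16]
P^3 =
  0: [19/32, 13/32]
  1: [39/64, 25/64]
P^4 =
  0: [77/128, 51/128]
  1: [153/256, 103/256]

(P^4)[1 -> 1] = 103/256

Answer: 103/256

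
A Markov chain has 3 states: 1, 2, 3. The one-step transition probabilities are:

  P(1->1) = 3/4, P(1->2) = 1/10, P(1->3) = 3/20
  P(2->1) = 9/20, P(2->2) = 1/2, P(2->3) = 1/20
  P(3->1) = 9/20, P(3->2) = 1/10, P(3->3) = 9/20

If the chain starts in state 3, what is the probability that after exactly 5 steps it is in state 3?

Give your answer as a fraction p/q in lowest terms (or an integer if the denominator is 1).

Computing P^5 by repeated multiplication:
P^1 =
  1: [3/4, 1/10, 3/20]
  2: [9/20, 1/2, 1/20]
  3: [9/20, 1/10, 9/20]
P^2 =
  1: [27/40, 7/50, 37/200]
  2: [117/200, 3/10, 23/200]
  3: [117/200, 7/50, 11/40]
P^3 =
  1: [261/400, 39/250, 383/2000]
  2: [1251/2000, 11/50, 309/2000]
  3: [1251/2000, 39/250, 437/2000]
P^4 =
  1: [2583/4000, 203/1250, 3837/20000]
  2: [12753/20000, 47/250, 3487/20000]
  3: [12753/20000, 203/1250, 3999/20000]
P^5 =
  1: [25749/40000, 1031/6250, 38263/200000]
  2: [128259/200000, 219/1250, 36701/200000]
  3: [128259/200000, 1031/6250, 38749/200000]

(P^5)[3 -> 3] = 38749/200000

Answer: 38749/200000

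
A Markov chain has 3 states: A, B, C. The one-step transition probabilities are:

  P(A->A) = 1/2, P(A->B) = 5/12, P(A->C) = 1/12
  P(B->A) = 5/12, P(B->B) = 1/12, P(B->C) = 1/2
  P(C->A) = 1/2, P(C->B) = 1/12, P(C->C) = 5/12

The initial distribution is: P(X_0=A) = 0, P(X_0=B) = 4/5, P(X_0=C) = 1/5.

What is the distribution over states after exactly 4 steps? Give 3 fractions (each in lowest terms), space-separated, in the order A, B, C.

Answer: 2485/5184 1579/6480 2393/8640

Derivation:
Propagating the distribution step by step (d_{t+1} = d_t * P):
d_0 = (A=0, B=4/5, C=1/5)
  d_1[A] = 0*1/2 + 4/5*5/12 + 1/5*1/2 = 13/30
  d_1[B] = 0*5/12 + 4/5*1/12 + 1/5*1/12 = 1/12
  d_1[C] = 0*1/12 + 4/5*1/2 + 1/5*5/12 = 29/60
d_1 = (A=13/30, B=1/12, C=29/60)
  d_2[A] = 13/30*1/2 + 1/12*5/12 + 29/60*1/2 = 71/144
  d_2[B] = 13/30*5/12 + 1/12*1/12 + 29/60*1/12 = 41/180
  d_2[C] = 13/30*1/12 + 1/12*1/2 + 29/60*5/12 = 67/240
d_2 = (A=71/144, B=41/180, C=67/240)
  d_3[A] = 71/144*1/2 + 41/180*5/12 + 67/240*1/2 = 1039/2160
  d_3[B] = 71/144*5/12 + 41/180*1/12 + 67/240*1/12 = 107/432
  d_3[C] = 71/144*1/12 + 41/180*1/2 + 67/240*5/12 = 293/1080
d_3 = (A=1039/2160, B=107/432, C=293/1080)
  d_4[A] = 1039/2160*1/2 + 107/432*5/12 + 293/1080*1/2 = 2485/5184
  d_4[B] = 1039/2160*5/12 + 107/432*1/12 + 293/1080*1/12 = 1579/6480
  d_4[C] = 1039/2160*1/12 + 107/432*1/2 + 293/1080*5/12 = 2393/8640
d_4 = (A=2485/5184, B=1579/6480, C=2393/8640)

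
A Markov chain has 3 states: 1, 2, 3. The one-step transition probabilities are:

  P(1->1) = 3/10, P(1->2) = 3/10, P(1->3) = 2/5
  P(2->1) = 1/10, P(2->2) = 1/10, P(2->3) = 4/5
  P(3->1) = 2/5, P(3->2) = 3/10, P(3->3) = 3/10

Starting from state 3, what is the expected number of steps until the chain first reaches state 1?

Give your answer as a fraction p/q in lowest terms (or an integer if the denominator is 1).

Answer: 40/13

Derivation:
Let h_i = expected steps to first reach 1 from state i.
Boundary: h_1 = 0.
First-step equations for the other states:
  h_2 = 1 + 1/10*h_1 + 1/10*h_2 + 4/5*h_3
  h_3 = 1 + 2/5*h_1 + 3/10*h_2 + 3/10*h_3

Substituting h_1 = 0 and rearranging gives the linear system (I - Q) h = 1:
  [9/10, -4/5] . (h_2, h_3) = 1
  [-3/10, 7/10] . (h_2, h_3) = 1

Solving yields:
  h_2 = 50/13
  h_3 = 40/13

Starting state is 3, so the expected hitting time is h_3 = 40/13.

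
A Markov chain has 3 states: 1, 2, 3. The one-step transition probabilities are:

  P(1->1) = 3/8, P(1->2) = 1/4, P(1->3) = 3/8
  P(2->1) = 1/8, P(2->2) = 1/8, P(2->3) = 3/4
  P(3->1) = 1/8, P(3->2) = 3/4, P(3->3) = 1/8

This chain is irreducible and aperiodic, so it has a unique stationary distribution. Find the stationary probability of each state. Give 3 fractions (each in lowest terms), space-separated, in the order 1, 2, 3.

Answer: 1/6 16/39 11/26

Derivation:
The stationary distribution satisfies pi = pi * P, i.e.:
  pi_1 = 3/8*pi_1 + 1/8*pi_2 + 1/8*pi_3
  pi_2 = 1/4*pi_1 + 1/8*pi_2 + 3/4*pi_3
  pi_3 = 3/8*pi_1 + 3/4*pi_2 + 1/8*pi_3
with normalization: pi_1 + pi_2 + pi_3 = 1.

Using the first 2 balance equations plus normalization, the linear system A*pi = b is:
  [-5/8, 1/8, 1/8] . pi = 0
  [1/4, -7/8, 3/4] . pi = 0
  [1, 1, 1] . pi = 1

Solving yields:
  pi_1 = 1/6
  pi_2 = 16/39
  pi_3 = 11/26

Verification (pi * P):
  1/6*3/8 + 16/39*1/8 + 11/26*1/8 = 1/6 = pi_1  (ok)
  1/6*1/4 + 16/39*1/8 + 11/26*3/4 = 16/39 = pi_2  (ok)
  1/6*3/8 + 16/39*3/4 + 11/26*1/8 = 11/26 = pi_3  (ok)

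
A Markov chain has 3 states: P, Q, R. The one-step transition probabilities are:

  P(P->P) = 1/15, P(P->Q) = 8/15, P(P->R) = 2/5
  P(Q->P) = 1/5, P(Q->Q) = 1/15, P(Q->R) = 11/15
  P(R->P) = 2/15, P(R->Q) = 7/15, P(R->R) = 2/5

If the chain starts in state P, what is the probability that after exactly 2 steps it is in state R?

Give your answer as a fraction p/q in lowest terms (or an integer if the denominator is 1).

Computing P^2 by repeated multiplication:
P^1 =
  P: [1/15, 8/15, 2/5]
  Q: [1/5, 1/15, 11/15]
  R: [2/15, 7/15, 2/5]
P^2 =
  P: [37/225, 58/225, 26/45]
  Q: [28/225, 34/75, 19/45]
  R: [7/45, 13/45, 5/9]

(P^2)[P -> R] = 26/45

Answer: 26/45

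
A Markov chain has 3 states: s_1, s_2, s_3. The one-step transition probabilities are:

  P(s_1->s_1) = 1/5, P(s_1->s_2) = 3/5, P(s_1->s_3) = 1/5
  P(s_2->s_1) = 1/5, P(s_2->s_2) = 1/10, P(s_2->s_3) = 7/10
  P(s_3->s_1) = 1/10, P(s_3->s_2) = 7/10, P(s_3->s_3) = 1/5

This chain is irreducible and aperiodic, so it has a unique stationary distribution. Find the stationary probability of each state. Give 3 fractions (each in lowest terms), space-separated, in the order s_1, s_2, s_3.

The stationary distribution satisfies pi = pi * P, i.e.:
  pi_s_1 = 1/5*pi_s_1 + 1/5*pi_s_2 + 1/10*pi_s_3
  pi_s_2 = 3/5*pi_s_1 + 1/10*pi_s_2 + 7/10*pi_s_3
  pi_s_3 = 1/5*pi_s_1 + 7/10*pi_s_2 + 1/5*pi_s_3
with normalization: pi_s_1 + pi_s_2 + pi_s_3 = 1.

Using the first 2 balance equations plus normalization, the linear system A*pi = b is:
  [-4/5, 1/5, 1/10] . pi = 0
  [3/5, -9/10, 7/10] . pi = 0
  [1, 1, 1] . pi = 1

Solving yields:
  pi_s_1 = 23/145
  pi_s_2 = 62/145
  pi_s_3 = 12/29

Verification (pi * P):
  23/145*1/5 + 62/145*1/5 + 12/29*1/10 = 23/145 = pi_s_1  (ok)
  23/145*3/5 + 62/145*1/10 + 12/29*7/10 = 62/145 = pi_s_2  (ok)
  23/145*1/5 + 62/145*7/10 + 12/29*1/5 = 12/29 = pi_s_3  (ok)

Answer: 23/145 62/145 12/29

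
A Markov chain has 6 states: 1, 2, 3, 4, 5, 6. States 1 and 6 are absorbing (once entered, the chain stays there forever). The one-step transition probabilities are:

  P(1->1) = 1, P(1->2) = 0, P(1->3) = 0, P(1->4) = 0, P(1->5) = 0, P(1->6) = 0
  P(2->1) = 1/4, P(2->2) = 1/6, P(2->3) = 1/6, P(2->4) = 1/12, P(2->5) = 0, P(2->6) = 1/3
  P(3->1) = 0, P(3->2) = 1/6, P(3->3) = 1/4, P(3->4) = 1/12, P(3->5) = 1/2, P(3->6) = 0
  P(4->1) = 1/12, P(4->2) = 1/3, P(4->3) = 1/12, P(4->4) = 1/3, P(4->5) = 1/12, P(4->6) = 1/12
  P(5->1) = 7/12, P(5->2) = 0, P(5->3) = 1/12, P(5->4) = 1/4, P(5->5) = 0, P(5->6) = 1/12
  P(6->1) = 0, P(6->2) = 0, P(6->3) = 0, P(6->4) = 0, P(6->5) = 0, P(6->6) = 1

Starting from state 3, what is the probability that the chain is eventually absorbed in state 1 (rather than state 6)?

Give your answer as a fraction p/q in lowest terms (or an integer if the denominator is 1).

Let a_i = P(absorbed in 1 | start in state i).
Boundary conditions: a_1 = 1, a_6 = 0.
For each transient state i, a_i = sum_j P(i->j) * a_j:
  a_2 = 1/4*a_1 + 1/6*a_2 + 1/6*a_3 + 1/12*a_4 + 0*a_5 + 1/3*a_6
  a_3 = 0*a_1 + 1/6*a_2 + 1/4*a_3 + 1/12*a_4 + 1/2*a_5 + 0*a_6
  a_4 = 1/12*a_1 + 1/3*a_2 + 1/12*a_3 + 1/3*a_4 + 1/12*a_5 + 1/12*a_6
  a_5 = 7/12*a_1 + 0*a_2 + 1/12*a_3 + 1/4*a_4 + 0*a_5 + 1/12*a_6

Substituting a_1 = 1 and a_6 = 0, rearrange to (I - Q) a = r where r[i] = P(i -> 1):
  [5/6, -1/6, -1/12, 0] . (a_2, a_3, a_4, a_5) = 1/4
  [-1/6, 3/4, -1/12, -1/2] . (a_2, a_3, a_4, a_5) = 0
  [-1/3, -1/12, 2/3, -1/12] . (a_2, a_3, a_4, a_5) = 1/12
  [0, -1/12, -1/4, 1] . (a_2, a_3, a_4, a_5) = 7/12

Solving yields:
  a_2 = 3227/6534
  a_3 = 251/363
  a_4 = 1816/3267
  a_5 = 2548/3267

Starting state is 3, so the absorption probability is a_3 = 251/363.

Answer: 251/363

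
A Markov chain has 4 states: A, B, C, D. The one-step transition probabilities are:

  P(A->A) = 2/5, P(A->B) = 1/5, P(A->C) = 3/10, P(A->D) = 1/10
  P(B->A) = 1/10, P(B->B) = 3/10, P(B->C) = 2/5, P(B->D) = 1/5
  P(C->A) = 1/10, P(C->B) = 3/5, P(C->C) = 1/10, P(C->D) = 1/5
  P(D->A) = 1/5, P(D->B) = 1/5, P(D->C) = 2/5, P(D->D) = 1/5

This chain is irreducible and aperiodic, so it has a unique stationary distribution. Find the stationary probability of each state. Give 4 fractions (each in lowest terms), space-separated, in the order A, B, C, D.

Answer: 12/71 326/923 272/923 13/71

Derivation:
The stationary distribution satisfies pi = pi * P, i.e.:
  pi_A = 2/5*pi_A + 1/10*pi_B + 1/10*pi_C + 1/5*pi_D
  pi_B = 1/5*pi_A + 3/10*pi_B + 3/5*pi_C + 1/5*pi_D
  pi_C = 3/10*pi_A + 2/5*pi_B + 1/10*pi_C + 2/5*pi_D
  pi_D = 1/10*pi_A + 1/5*pi_B + 1/5*pi_C + 1/5*pi_D
with normalization: pi_A + pi_B + pi_C + pi_D = 1.

Using the first 3 balance equations plus normalization, the linear system A*pi = b is:
  [-3/5, 1/10, 1/10, 1/5] . pi = 0
  [1/5, -7/10, 3/5, 1/5] . pi = 0
  [3/10, 2/5, -9/10, 2/5] . pi = 0
  [1, 1, 1, 1] . pi = 1

Solving yields:
  pi_A = 12/71
  pi_B = 326/923
  pi_C = 272/923
  pi_D = 13/71

Verification (pi * P):
  12/71*2/5 + 326/923*1/10 + 272/923*1/10 + 13/71*1/5 = 12/71 = pi_A  (ok)
  12/71*1/5 + 326/923*3/10 + 272/923*3/5 + 13/71*1/5 = 326/923 = pi_B  (ok)
  12/71*3/10 + 326/923*2/5 + 272/923*1/10 + 13/71*2/5 = 272/923 = pi_C  (ok)
  12/71*1/10 + 326/923*1/5 + 272/923*1/5 + 13/71*1/5 = 13/71 = pi_D  (ok)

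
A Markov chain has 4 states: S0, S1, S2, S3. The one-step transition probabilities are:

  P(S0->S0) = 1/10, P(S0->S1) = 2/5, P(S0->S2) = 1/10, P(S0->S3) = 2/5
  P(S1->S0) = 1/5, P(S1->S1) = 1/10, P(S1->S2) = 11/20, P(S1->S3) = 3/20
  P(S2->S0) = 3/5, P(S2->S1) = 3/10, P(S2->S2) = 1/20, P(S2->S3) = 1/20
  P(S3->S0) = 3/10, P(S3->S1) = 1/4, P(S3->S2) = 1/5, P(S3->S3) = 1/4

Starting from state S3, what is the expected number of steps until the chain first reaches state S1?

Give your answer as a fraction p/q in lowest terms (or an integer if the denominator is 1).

Let h_i = expected steps to first reach S1 from state i.
Boundary: h_S1 = 0.
First-step equations for the other states:
  h_S0 = 1 + 1/10*h_S0 + 2/5*h_S1 + 1/10*h_S2 + 2/5*h_S3
  h_S2 = 1 + 3/5*h_S0 + 3/10*h_S1 + 1/20*h_S2 + 1/20*h_S3
  h_S3 = 1 + 3/10*h_S0 + 1/4*h_S1 + 1/5*h_S2 + 1/4*h_S3

Substituting h_S1 = 0 and rearranging gives the linear system (I - Q) h = 1:
  [9/10, -1/10, -2/5] . (h_S0, h_S2, h_S3) = 1
  [-3/5, 19/20, -1/20] . (h_S0, h_S2, h_S3) = 1
  [-3/10, -1/5, 3/4] . (h_S0, h_S2, h_S3) = 1

Solving yields:
  h_S0 = 994/339
  h_S2 = 348/113
  h_S3 = 376/113

Starting state is S3, so the expected hitting time is h_S3 = 376/113.

Answer: 376/113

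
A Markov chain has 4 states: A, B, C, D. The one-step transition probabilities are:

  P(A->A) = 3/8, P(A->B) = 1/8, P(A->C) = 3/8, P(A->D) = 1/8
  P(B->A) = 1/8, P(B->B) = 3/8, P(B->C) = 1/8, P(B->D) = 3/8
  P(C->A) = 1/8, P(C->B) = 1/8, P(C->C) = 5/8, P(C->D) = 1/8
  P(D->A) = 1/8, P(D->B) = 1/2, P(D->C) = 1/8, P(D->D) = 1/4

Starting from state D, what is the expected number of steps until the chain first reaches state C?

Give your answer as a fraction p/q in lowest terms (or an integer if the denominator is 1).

Let h_i = expected steps to first reach C from state i.
Boundary: h_C = 0.
First-step equations for the other states:
  h_A = 1 + 3/8*h_A + 1/8*h_B + 3/8*h_C + 1/8*h_D
  h_B = 1 + 1/8*h_A + 3/8*h_B + 1/8*h_C + 3/8*h_D
  h_D = 1 + 1/8*h_A + 1/2*h_B + 1/8*h_C + 1/4*h_D

Substituting h_C = 0 and rearranging gives the linear system (I - Q) h = 1:
  [5/8, -1/8, -1/8] . (h_A, h_B, h_D) = 1
  [-1/8, 5/8, -3/8] . (h_A, h_B, h_D) = 1
  [-1/8, -1/2, 3/4] . (h_A, h_B, h_D) = 1

Solving yields:
  h_A = 4
  h_B = 6
  h_D = 6

Starting state is D, so the expected hitting time is h_D = 6.

Answer: 6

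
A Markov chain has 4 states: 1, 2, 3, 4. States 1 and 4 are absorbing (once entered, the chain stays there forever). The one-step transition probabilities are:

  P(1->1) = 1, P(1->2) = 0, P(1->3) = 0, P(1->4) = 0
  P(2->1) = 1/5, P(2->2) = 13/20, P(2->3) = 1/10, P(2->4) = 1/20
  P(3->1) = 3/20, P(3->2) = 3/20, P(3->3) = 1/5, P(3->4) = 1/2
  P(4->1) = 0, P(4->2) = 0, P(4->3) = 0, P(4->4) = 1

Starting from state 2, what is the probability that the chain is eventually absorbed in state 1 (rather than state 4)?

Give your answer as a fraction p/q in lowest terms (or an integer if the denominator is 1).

Answer: 35/53

Derivation:
Let a_i = P(absorbed in 1 | start in state i).
Boundary conditions: a_1 = 1, a_4 = 0.
For each transient state i, a_i = sum_j P(i->j) * a_j:
  a_2 = 1/5*a_1 + 13/20*a_2 + 1/10*a_3 + 1/20*a_4
  a_3 = 3/20*a_1 + 3/20*a_2 + 1/5*a_3 + 1/2*a_4

Substituting a_1 = 1 and a_4 = 0, rearrange to (I - Q) a = r where r[i] = P(i -> 1):
  [7/20, -1/10] . (a_2, a_3) = 1/5
  [-3/20, 4/5] . (a_2, a_3) = 3/20

Solving yields:
  a_2 = 35/53
  a_3 = 33/106

Starting state is 2, so the absorption probability is a_2 = 35/53.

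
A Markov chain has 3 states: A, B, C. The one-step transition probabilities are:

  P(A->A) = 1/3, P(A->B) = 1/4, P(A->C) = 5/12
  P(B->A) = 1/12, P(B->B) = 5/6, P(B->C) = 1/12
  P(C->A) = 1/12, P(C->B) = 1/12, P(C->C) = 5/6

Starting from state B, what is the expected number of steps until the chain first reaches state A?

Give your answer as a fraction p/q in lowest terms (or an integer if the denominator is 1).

Let h_i = expected steps to first reach A from state i.
Boundary: h_A = 0.
First-step equations for the other states:
  h_B = 1 + 1/12*h_A + 5/6*h_B + 1/12*h_C
  h_C = 1 + 1/12*h_A + 1/12*h_B + 5/6*h_C

Substituting h_A = 0 and rearranging gives the linear system (I - Q) h = 1:
  [1/6, -1/12] . (h_B, h_C) = 1
  [-1/12, 1/6] . (h_B, h_C) = 1

Solving yields:
  h_B = 12
  h_C = 12

Starting state is B, so the expected hitting time is h_B = 12.

Answer: 12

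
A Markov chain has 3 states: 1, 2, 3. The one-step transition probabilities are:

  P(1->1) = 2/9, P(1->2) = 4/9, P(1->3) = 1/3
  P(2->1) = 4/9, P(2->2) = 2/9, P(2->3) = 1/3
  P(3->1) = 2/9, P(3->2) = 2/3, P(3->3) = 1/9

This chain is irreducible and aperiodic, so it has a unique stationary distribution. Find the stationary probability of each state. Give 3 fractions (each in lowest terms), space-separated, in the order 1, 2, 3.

The stationary distribution satisfies pi = pi * P, i.e.:
  pi_1 = 2/9*pi_1 + 4/9*pi_2 + 2/9*pi_3
  pi_2 = 4/9*pi_1 + 2/9*pi_2 + 2/3*pi_3
  pi_3 = 1/3*pi_1 + 1/3*pi_2 + 1/9*pi_3
with normalization: pi_1 + pi_2 + pi_3 = 1.

Using the first 2 balance equations plus normalization, the linear system A*pi = b is:
  [-7/9, 4/9, 2/9] . pi = 0
  [4/9, -7/9, 2/3] . pi = 0
  [1, 1, 1] . pi = 1

Solving yields:
  pi_1 = 38/121
  pi_2 = 50/121
  pi_3 = 3/11

Verification (pi * P):
  38/121*2/9 + 50/121*4/9 + 3/11*2/9 = 38/121 = pi_1  (ok)
  38/121*4/9 + 50/121*2/9 + 3/11*2/3 = 50/121 = pi_2  (ok)
  38/121*1/3 + 50/121*1/3 + 3/11*1/9 = 3/11 = pi_3  (ok)

Answer: 38/121 50/121 3/11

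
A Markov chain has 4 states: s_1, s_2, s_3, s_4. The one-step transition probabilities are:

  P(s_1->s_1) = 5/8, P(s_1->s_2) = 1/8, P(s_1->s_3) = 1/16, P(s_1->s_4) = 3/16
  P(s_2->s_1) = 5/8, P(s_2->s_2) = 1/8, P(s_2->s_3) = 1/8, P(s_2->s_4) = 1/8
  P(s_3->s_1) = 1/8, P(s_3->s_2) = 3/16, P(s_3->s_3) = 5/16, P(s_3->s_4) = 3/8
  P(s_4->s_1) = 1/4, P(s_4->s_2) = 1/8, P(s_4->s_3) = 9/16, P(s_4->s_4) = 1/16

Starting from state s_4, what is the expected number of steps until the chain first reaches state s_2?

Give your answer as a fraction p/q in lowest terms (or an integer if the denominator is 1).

Answer: 1472/213

Derivation:
Let h_i = expected steps to first reach s_2 from state i.
Boundary: h_s_2 = 0.
First-step equations for the other states:
  h_s_1 = 1 + 5/8*h_s_1 + 1/8*h_s_2 + 1/16*h_s_3 + 3/16*h_s_4
  h_s_3 = 1 + 1/8*h_s_1 + 3/16*h_s_2 + 5/16*h_s_3 + 3/8*h_s_4
  h_s_4 = 1 + 1/4*h_s_1 + 1/8*h_s_2 + 9/16*h_s_3 + 1/16*h_s_4

Substituting h_s_2 = 0 and rearranging gives the linear system (I - Q) h = 1:
  [3/8, -1/16, -3/16] . (h_s_1, h_s_3, h_s_4) = 1
  [-1/8, 11/16, -3/8] . (h_s_1, h_s_3, h_s_4) = 1
  [-1/4, -9/16, 15/16] . (h_s_1, h_s_3, h_s_4) = 1

Solving yields:
  h_s_1 = 512/71
  h_s_3 = 464/71
  h_s_4 = 1472/213

Starting state is s_4, so the expected hitting time is h_s_4 = 1472/213.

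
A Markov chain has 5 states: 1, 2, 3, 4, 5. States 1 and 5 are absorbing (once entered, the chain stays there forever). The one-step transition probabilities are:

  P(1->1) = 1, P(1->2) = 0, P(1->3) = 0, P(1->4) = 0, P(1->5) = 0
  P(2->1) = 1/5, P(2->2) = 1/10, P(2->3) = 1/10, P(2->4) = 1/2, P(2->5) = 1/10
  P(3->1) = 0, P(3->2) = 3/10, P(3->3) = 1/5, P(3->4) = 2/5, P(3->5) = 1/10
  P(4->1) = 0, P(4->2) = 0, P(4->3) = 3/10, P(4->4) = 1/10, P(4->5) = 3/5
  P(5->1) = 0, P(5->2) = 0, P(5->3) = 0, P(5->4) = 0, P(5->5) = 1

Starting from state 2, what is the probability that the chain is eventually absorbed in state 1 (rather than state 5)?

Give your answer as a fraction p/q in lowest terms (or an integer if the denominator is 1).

Let a_i = P(absorbed in 1 | start in state i).
Boundary conditions: a_1 = 1, a_5 = 0.
For each transient state i, a_i = sum_j P(i->j) * a_j:
  a_2 = 1/5*a_1 + 1/10*a_2 + 1/10*a_3 + 1/2*a_4 + 1/10*a_5
  a_3 = 0*a_1 + 3/10*a_2 + 1/5*a_3 + 2/5*a_4 + 1/10*a_5
  a_4 = 0*a_1 + 0*a_2 + 3/10*a_3 + 1/10*a_4 + 3/5*a_5

Substituting a_1 = 1 and a_5 = 0, rearrange to (I - Q) a = r where r[i] = P(i -> 1):
  [9/10, -1/10, -1/2] . (a_2, a_3, a_4) = 1/5
  [-3/10, 4/5, -2/5] . (a_2, a_3, a_4) = 0
  [0, -3/10, 9/10] . (a_2, a_3, a_4) = 0

Solving yields:
  a_2 = 10/39
  a_3 = 3/26
  a_4 = 1/26

Starting state is 2, so the absorption probability is a_2 = 10/39.

Answer: 10/39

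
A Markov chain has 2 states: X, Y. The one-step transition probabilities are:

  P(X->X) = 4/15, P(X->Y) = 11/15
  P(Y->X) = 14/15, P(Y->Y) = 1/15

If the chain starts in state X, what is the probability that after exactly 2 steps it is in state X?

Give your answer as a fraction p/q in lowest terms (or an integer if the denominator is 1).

Computing P^2 by repeated multiplication:
P^1 =
  X: [4/15, 11/15]
  Y: [14/15, 1/15]
P^2 =
  X: [34/45, 11/45]
  Y: [14/45, 31/45]

(P^2)[X -> X] = 34/45

Answer: 34/45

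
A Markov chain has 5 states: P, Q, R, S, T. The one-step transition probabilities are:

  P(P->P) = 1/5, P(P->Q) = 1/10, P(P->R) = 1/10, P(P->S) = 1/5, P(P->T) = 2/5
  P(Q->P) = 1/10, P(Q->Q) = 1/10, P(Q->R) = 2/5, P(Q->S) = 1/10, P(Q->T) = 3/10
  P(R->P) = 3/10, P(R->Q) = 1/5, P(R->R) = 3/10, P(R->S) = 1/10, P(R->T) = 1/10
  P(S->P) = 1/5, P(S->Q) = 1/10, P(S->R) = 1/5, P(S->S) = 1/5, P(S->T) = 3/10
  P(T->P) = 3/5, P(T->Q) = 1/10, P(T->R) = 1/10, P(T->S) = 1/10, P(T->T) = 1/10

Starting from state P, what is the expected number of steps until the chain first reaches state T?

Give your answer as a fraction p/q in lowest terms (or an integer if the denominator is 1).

Answer: 3905/1226

Derivation:
Let h_i = expected steps to first reach T from state i.
Boundary: h_T = 0.
First-step equations for the other states:
  h_P = 1 + 1/5*h_P + 1/10*h_Q + 1/10*h_R + 1/5*h_S + 2/5*h_T
  h_Q = 1 + 1/10*h_P + 1/10*h_Q + 2/5*h_R + 1/10*h_S + 3/10*h_T
  h_R = 1 + 3/10*h_P + 1/5*h_Q + 3/10*h_R + 1/10*h_S + 1/10*h_T
  h_S = 1 + 1/5*h_P + 1/10*h_Q + 1/5*h_R + 1/5*h_S + 3/10*h_T

Substituting h_T = 0 and rearranging gives the linear system (I - Q) h = 1:
  [4/5, -1/10, -1/10, -1/5] . (h_P, h_Q, h_R, h_S) = 1
  [-1/10, 9/10, -2/5, -1/10] . (h_P, h_Q, h_R, h_S) = 1
  [-3/10, -1/5, 7/10, -1/10] . (h_P, h_Q, h_R, h_S) = 1
  [-1/5, -1/10, -1/5, 4/5] . (h_P, h_Q, h_R, h_S) = 1

Solving yields:
  h_P = 3905/1226
  h_Q = 2345/613
  h_R = 2700/613
  h_S = 4445/1226

Starting state is P, so the expected hitting time is h_P = 3905/1226.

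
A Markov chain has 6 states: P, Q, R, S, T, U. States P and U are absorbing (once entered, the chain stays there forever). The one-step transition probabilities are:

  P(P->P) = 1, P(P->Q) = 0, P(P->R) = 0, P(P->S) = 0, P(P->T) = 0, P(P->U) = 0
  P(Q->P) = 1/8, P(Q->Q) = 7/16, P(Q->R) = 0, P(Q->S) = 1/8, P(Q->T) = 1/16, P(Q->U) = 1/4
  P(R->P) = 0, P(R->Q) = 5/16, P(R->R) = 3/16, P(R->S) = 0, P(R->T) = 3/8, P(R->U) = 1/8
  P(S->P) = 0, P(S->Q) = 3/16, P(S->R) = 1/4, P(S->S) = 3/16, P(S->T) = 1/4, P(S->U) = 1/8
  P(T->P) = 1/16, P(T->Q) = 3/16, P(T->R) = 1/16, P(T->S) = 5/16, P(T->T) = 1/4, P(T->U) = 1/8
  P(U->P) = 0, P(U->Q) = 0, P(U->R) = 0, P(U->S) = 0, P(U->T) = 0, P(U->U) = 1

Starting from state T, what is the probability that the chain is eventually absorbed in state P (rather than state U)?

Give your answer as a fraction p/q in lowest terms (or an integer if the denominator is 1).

Let a_i = P(absorbed in P | start in state i).
Boundary conditions: a_P = 1, a_U = 0.
For each transient state i, a_i = sum_j P(i->j) * a_j:
  a_Q = 1/8*a_P + 7/16*a_Q + 0*a_R + 1/8*a_S + 1/16*a_T + 1/4*a_U
  a_R = 0*a_P + 5/16*a_Q + 3/16*a_R + 0*a_S + 3/8*a_T + 1/8*a_U
  a_S = 0*a_P + 3/16*a_Q + 1/4*a_R + 3/16*a_S + 1/4*a_T + 1/8*a_U
  a_T = 1/16*a_P + 3/16*a_Q + 1/16*a_R + 5/16*a_S + 1/4*a_T + 1/8*a_U

Substituting a_P = 1 and a_U = 0, rearrange to (I - Q) a = r where r[i] = P(i -> P):
  [9/16, 0, -1/8, -1/16] . (a_Q, a_R, a_S, a_T) = 1/8
  [-5/16, 13/16, 0, -3/8] . (a_Q, a_R, a_S, a_T) = 0
  [-3/16, -1/4, 13/16, -1/4] . (a_Q, a_R, a_S, a_T) = 0
  [-3/16, -1/16, -5/16, 3/4] . (a_Q, a_R, a_S, a_T) = 1/16

Solving yields:
  a_Q = 3461/11387
  a_R = 2779/11387
  a_S = 2619/11387
  a_T = 3137/11387

Starting state is T, so the absorption probability is a_T = 3137/11387.

Answer: 3137/11387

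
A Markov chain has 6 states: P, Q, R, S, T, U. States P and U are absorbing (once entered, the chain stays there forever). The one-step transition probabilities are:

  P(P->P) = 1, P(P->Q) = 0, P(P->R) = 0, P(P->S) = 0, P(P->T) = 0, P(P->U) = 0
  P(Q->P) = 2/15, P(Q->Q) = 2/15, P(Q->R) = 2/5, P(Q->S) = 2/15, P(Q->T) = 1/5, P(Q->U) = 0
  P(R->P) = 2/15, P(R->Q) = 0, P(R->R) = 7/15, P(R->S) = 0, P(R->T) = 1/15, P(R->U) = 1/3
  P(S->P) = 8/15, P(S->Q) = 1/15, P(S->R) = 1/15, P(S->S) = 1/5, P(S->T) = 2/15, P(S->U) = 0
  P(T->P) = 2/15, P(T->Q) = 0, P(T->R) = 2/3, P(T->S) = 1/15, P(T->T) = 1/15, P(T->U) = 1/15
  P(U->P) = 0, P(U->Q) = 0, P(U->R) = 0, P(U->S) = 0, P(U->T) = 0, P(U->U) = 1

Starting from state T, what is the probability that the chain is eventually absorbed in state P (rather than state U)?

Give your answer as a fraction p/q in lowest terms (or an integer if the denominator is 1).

Let a_i = P(absorbed in P | start in state i).
Boundary conditions: a_P = 1, a_U = 0.
For each transient state i, a_i = sum_j P(i->j) * a_j:
  a_Q = 2/15*a_P + 2/15*a_Q + 2/5*a_R + 2/15*a_S + 1/5*a_T + 0*a_U
  a_R = 2/15*a_P + 0*a_Q + 7/15*a_R + 0*a_S + 1/15*a_T + 1/3*a_U
  a_S = 8/15*a_P + 1/15*a_Q + 1/15*a_R + 1/5*a_S + 2/15*a_T + 0*a_U
  a_T = 2/15*a_P + 0*a_Q + 2/3*a_R + 1/15*a_S + 1/15*a_T + 1/15*a_U

Substituting a_P = 1 and a_U = 0, rearrange to (I - Q) a = r where r[i] = P(i -> P):
  [13/15, -2/5, -2/15, -1/5] . (a_Q, a_R, a_S, a_T) = 2/15
  [0, 8/15, 0, -1/15] . (a_Q, a_R, a_S, a_T) = 2/15
  [-1/15, -1/15, 4/5, -2/15] . (a_Q, a_R, a_S, a_T) = 8/15
  [0, -2/3, -1/15, 14/15] . (a_Q, a_R, a_S, a_T) = 2/15

Solving yields:
  a_Q = 7928/15457
  a_R = 4668/15457
  a_S = 12426/15457
  a_T = 6430/15457

Starting state is T, so the absorption probability is a_T = 6430/15457.

Answer: 6430/15457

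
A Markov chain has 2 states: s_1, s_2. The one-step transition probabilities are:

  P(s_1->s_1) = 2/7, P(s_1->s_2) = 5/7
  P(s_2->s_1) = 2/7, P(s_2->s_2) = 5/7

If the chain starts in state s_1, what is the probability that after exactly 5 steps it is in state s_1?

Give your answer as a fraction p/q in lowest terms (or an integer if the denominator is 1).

Computing P^5 by repeated multiplication:
P^1 =
  s_1: [2/7, 5/7]
  s_2: [2/7, 5/7]
P^2 =
  s_1: [2/7, 5/7]
  s_2: [2/7, 5/7]
P^3 =
  s_1: [2/7, 5/7]
  s_2: [2/7, 5/7]
P^4 =
  s_1: [2/7, 5/7]
  s_2: [2/7, 5/7]
P^5 =
  s_1: [2/7, 5/7]
  s_2: [2/7, 5/7]

(P^5)[s_1 -> s_1] = 2/7

Answer: 2/7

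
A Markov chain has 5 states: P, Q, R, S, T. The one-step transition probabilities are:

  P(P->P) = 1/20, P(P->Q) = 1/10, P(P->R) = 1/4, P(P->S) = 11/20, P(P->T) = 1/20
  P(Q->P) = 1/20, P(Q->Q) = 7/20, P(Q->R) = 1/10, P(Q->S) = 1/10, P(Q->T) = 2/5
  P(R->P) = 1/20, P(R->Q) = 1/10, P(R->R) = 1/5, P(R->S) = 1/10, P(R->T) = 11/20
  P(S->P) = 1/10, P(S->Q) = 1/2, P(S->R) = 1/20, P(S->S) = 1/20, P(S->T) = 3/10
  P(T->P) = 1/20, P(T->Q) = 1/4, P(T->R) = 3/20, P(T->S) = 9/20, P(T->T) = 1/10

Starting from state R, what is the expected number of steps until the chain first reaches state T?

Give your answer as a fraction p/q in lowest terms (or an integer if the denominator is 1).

Answer: 10275/4754

Derivation:
Let h_i = expected steps to first reach T from state i.
Boundary: h_T = 0.
First-step equations for the other states:
  h_P = 1 + 1/20*h_P + 1/10*h_Q + 1/4*h_R + 11/20*h_S + 1/20*h_T
  h_Q = 1 + 1/20*h_P + 7/20*h_Q + 1/10*h_R + 1/10*h_S + 2/5*h_T
  h_R = 1 + 1/20*h_P + 1/10*h_Q + 1/5*h_R + 1/10*h_S + 11/20*h_T
  h_S = 1 + 1/10*h_P + 1/2*h_Q + 1/20*h_R + 1/20*h_S + 3/10*h_T

Substituting h_T = 0 and rearranging gives the linear system (I - Q) h = 1:
  [19/20, -1/10, -1/4, -11/20] . (h_P, h_Q, h_R, h_S) = 1
  [-1/20, 13/20, -1/10, -1/10] . (h_P, h_Q, h_R, h_S) = 1
  [-1/20, -1/10, 4/5, -1/10] . (h_P, h_Q, h_R, h_S) = 1
  [-1/10, -1/2, -1/20, 19/20] . (h_P, h_Q, h_R, h_S) = 1

Solving yields:
  h_P = 8505/2377
  h_Q = 6165/2377
  h_R = 10275/4754
  h_S = 13825/4754

Starting state is R, so the expected hitting time is h_R = 10275/4754.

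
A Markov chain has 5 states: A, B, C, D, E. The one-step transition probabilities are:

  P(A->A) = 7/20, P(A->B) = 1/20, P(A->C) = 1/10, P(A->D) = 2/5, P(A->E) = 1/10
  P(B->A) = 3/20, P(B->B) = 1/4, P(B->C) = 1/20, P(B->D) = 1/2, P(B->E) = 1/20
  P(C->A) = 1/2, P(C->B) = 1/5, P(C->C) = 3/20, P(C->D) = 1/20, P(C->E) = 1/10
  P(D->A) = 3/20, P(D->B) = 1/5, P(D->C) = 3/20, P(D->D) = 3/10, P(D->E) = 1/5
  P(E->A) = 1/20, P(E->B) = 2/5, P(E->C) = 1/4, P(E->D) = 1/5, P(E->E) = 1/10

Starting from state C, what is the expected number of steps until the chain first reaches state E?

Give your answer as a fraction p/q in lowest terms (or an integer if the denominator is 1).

Answer: 139640/17033

Derivation:
Let h_i = expected steps to first reach E from state i.
Boundary: h_E = 0.
First-step equations for the other states:
  h_A = 1 + 7/20*h_A + 1/20*h_B + 1/10*h_C + 2/5*h_D + 1/10*h_E
  h_B = 1 + 3/20*h_A + 1/4*h_B + 1/20*h_C + 1/2*h_D + 1/20*h_E
  h_C = 1 + 1/2*h_A + 1/5*h_B + 3/20*h_C + 1/20*h_D + 1/10*h_E
  h_D = 1 + 3/20*h_A + 1/5*h_B + 3/20*h_C + 3/10*h_D + 1/5*h_E

Substituting h_E = 0 and rearranging gives the linear system (I - Q) h = 1:
  [13/20, -1/20, -1/10, -2/5] . (h_A, h_B, h_C, h_D) = 1
  [-3/20, 3/4, -1/20, -1/2] . (h_A, h_B, h_C, h_D) = 1
  [-1/2, -1/5, 17/20, -1/20] . (h_A, h_B, h_C, h_D) = 1
  [-3/20, -1/5, -3/20, 7/10] . (h_A, h_B, h_C, h_D) = 1

Solving yields:
  h_A = 134500/17033
  h_B = 141200/17033
  h_C = 139640/17033
  h_D = 123420/17033

Starting state is C, so the expected hitting time is h_C = 139640/17033.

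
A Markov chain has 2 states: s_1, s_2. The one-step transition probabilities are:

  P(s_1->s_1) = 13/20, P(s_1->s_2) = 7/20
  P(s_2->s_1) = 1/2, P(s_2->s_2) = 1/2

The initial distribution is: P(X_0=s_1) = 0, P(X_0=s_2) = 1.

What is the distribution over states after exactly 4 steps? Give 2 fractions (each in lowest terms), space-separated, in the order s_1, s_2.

Propagating the distribution step by step (d_{t+1} = d_t * P):
d_0 = (s_1=0, s_2=1)
  d_1[s_1] = 0*13/20 + 1*1/2 = 1/2
  d_1[s_2] = 0*7/20 + 1*1/2 = 1/2
d_1 = (s_1=1/2, s_2=1/2)
  d_2[s_1] = 1/2*13/20 + 1/2*1/2 = 23/40
  d_2[s_2] = 1/2*7/20 + 1/2*1/2 = 17/40
d_2 = (s_1=23/40, s_2=17/40)
  d_3[s_1] = 23/40*13/20 + 17/40*1/2 = 469/800
  d_3[s_2] = 23/40*7/20 + 17/40*1/2 = 331/800
d_3 = (s_1=469/800, s_2=331/800)
  d_4[s_1] = 469/800*13/20 + 331/800*1/2 = 9407/16000
  d_4[s_2] = 469/800*7/20 + 331/800*1/2 = 6593/16000
d_4 = (s_1=9407/16000, s_2=6593/16000)

Answer: 9407/16000 6593/16000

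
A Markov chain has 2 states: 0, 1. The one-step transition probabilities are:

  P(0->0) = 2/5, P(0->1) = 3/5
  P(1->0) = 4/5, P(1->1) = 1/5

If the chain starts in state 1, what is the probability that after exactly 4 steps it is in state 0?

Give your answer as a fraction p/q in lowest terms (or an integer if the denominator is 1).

Computing P^4 by repeated multiplication:
P^1 =
  0: [2/5, 3/5]
  1: [4/5, 1/5]
P^2 =
  0: [16/25, 9/25]
  1: [12/25, 13/25]
P^3 =
  0: [68/125, 57/125]
  1: [76/125, 49/125]
P^4 =
  0: [364/625, 261/625]
  1: [348/625, 277/625]

(P^4)[1 -> 0] = 348/625

Answer: 348/625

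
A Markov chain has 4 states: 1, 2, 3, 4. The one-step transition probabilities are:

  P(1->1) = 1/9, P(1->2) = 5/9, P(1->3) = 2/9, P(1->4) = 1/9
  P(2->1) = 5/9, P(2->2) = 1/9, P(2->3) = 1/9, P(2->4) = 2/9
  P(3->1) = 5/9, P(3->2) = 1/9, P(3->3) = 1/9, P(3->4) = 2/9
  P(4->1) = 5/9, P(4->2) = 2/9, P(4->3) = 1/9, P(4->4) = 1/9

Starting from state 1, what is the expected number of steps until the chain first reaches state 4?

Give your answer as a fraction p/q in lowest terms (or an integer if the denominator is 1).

Let h_i = expected steps to first reach 4 from state i.
Boundary: h_4 = 0.
First-step equations for the other states:
  h_1 = 1 + 1/9*h_1 + 5/9*h_2 + 2/9*h_3 + 1/9*h_4
  h_2 = 1 + 5/9*h_1 + 1/9*h_2 + 1/9*h_3 + 2/9*h_4
  h_3 = 1 + 5/9*h_1 + 1/9*h_2 + 1/9*h_3 + 2/9*h_4

Substituting h_4 = 0 and rearranging gives the linear system (I - Q) h = 1:
  [8/9, -5/9, -2/9] . (h_1, h_2, h_3) = 1
  [-5/9, 8/9, -1/9] . (h_1, h_2, h_3) = 1
  [-5/9, -1/9, 8/9] . (h_1, h_2, h_3) = 1

Solving yields:
  h_1 = 6
  h_2 = 39/7
  h_3 = 39/7

Starting state is 1, so the expected hitting time is h_1 = 6.

Answer: 6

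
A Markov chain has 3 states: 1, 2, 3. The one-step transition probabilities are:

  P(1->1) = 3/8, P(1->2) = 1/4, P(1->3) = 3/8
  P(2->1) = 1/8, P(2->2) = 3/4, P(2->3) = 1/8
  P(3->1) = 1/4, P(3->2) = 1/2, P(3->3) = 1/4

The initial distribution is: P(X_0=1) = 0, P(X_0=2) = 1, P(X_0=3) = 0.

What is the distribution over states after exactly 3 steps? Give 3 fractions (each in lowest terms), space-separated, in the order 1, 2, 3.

Propagating the distribution step by step (d_{t+1} = d_t * P):
d_0 = (1=0, 2=1, 3=0)
  d_1[1] = 0*3/8 + 1*1/8 + 0*1/4 = 1/8
  d_1[2] = 0*1/4 + 1*3/4 + 0*1/2 = 3/4
  d_1[3] = 0*3/8 + 1*1/8 + 0*1/4 = 1/8
d_1 = (1=1/8, 2=3/4, 3=1/8)
  d_2[1] = 1/8*3/8 + 3/4*1/8 + 1/8*1/4 = 11/64
  d_2[2] = 1/8*1/4 + 3/4*3/4 + 1/8*1/2 = 21/32
  d_2[3] = 1/8*3/8 + 3/4*1/8 + 1/8*1/4 = 11/64
d_2 = (1=11/64, 2=21/32, 3=11/64)
  d_3[1] = 11/64*3/8 + 21/32*1/8 + 11/64*1/4 = 97/512
  d_3[2] = 11/64*1/4 + 21/32*3/4 + 11/64*1/2 = 159/256
  d_3[3] = 11/64*3/8 + 21/32*1/8 + 11/64*1/4 = 97/512
d_3 = (1=97/512, 2=159/256, 3=97/512)

Answer: 97/512 159/256 97/512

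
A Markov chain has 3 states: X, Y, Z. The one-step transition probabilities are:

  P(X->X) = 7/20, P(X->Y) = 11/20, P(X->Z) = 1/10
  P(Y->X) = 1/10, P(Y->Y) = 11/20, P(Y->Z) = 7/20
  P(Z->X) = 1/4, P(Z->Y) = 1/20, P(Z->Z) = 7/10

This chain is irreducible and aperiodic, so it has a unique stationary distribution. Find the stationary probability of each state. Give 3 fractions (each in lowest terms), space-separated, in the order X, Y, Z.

The stationary distribution satisfies pi = pi * P, i.e.:
  pi_X = 7/20*pi_X + 1/10*pi_Y + 1/4*pi_Z
  pi_Y = 11/20*pi_X + 11/20*pi_Y + 1/20*pi_Z
  pi_Z = 1/10*pi_X + 7/20*pi_Y + 7/10*pi_Z
with normalization: pi_X + pi_Y + pi_Z = 1.

Using the first 2 balance equations plus normalization, the linear system A*pi = b is:
  [-13/20, 1/10, 1/4] . pi = 0
  [11/20, -9/20, 1/20] . pi = 0
  [1, 1, 1] . pi = 1

Solving yields:
  pi_X = 47/210
  pi_Y = 34/105
  pi_Z = 19/42

Verification (pi * P):
  47/210*7/20 + 34/105*1/10 + 19/42*1/4 = 47/210 = pi_X  (ok)
  47/210*11/20 + 34/105*11/20 + 19/42*1/20 = 34/105 = pi_Y  (ok)
  47/210*1/10 + 34/105*7/20 + 19/42*7/10 = 19/42 = pi_Z  (ok)

Answer: 47/210 34/105 19/42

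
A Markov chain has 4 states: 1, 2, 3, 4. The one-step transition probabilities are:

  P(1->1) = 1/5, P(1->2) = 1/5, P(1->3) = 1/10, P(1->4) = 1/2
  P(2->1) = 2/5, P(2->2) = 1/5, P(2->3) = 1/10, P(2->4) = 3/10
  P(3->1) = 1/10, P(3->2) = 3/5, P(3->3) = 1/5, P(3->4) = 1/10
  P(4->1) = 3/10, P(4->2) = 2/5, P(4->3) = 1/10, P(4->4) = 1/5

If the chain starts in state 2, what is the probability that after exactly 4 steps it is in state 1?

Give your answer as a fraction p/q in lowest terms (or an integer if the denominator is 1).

Computing P^4 by repeated multiplication:
P^1 =
  1: [1/5, 1/5, 1/10, 1/2]
  2: [2/5, 1/5, 1/10, 3/10]
  3: [1/10, 3/5, 1/5, 1/10]
  4: [3/10, 2/5, 1/10, 1/5]
P^2 =
  1: [7/25, 17/50, 11/100, 27/100]
  2: [13/50, 3/10, 11/100, 33/100]
  3: [31/100, 3/10, 3/25, 27/100]
  4: [29/100, 7/25, 11/100, 8/25]
P^3 =
  1: [71/250, 149/500, 111/1000, 307/1000]
  2: [141/500, 31/100, 111/1000, 297/1000]
  3: [11/40, 151/500, 14/125, 311/1000]
  4: [277/1000, 77/250, 111/1000, 38/125]
P^4 =
  1: [349/1250, 1529/5000, 1111/10000, 3039/10000]
  2: [1403/5000, 1519/5000, 1111/10000, 609/2000]
  3: [2803/10000, 307/1000, 139/1250, 603/2000]
  4: [2809/10000, 763/2500, 1111/10000, 757/2500]

(P^4)[2 -> 1] = 1403/5000

Answer: 1403/5000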